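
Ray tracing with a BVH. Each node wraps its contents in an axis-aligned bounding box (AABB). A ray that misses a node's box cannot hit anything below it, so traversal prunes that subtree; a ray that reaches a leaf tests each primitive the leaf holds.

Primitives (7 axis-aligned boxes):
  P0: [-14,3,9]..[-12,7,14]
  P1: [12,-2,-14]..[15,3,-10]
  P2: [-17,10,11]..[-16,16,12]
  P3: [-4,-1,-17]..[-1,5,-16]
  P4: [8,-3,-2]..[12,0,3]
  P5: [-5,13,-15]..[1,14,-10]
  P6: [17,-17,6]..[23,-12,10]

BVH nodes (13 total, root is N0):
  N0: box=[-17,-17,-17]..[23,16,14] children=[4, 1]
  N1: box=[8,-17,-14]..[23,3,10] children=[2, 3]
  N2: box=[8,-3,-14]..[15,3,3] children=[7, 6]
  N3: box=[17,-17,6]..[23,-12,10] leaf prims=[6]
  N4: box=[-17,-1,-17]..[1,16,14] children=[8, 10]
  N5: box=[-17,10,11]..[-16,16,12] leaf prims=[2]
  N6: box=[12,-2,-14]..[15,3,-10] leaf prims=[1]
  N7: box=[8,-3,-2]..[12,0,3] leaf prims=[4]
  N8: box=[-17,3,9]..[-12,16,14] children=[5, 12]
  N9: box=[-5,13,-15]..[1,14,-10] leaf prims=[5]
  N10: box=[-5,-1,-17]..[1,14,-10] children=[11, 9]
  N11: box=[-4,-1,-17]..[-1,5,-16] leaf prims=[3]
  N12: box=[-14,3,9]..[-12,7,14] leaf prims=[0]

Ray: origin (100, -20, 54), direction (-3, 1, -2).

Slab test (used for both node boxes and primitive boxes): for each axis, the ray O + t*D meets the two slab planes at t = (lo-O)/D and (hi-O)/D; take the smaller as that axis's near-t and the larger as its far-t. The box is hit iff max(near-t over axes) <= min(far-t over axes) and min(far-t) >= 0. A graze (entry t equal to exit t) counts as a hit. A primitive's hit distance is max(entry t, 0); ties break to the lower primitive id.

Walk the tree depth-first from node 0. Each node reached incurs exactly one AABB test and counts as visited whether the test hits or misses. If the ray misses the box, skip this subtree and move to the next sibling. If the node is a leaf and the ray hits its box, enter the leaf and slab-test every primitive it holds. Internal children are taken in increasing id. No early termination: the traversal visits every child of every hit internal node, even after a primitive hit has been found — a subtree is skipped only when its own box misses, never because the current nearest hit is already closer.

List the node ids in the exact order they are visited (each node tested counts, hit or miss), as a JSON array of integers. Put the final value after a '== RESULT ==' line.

Walk:
N0 x:[77/3,39] y:[3,36] z:[20,71/2] -> hit [77/3,71/2], descend [1, 4]
  N1 x:[77/3,92/3] y:[3,23] z:[22,34] -> miss, prune
  N4 x:[33,39] y:[19,36] z:[20,71/2] -> hit [33,71/2], descend [8, 10]
    N8 x:[112/3,39] y:[23,36] z:[20,45/2] -> miss, prune
    N10 x:[33,35] y:[19,34] z:[32,71/2] -> hit [33,34], descend [9, 11]
      N9 x:[33,35] y:[33,34] z:[32,69/2] -> hit [33,34] leaf, test {P5@t=33}
      N11 x:[101/3,104/3] y:[19,25] z:[35,71/2] -> miss, prune

Summary -> nodes [0, 1, 4, 8, 10, 9, 11]; box-tests=7; leaf-entries=1; first=P5

== RESULT ==
[0, 1, 4, 8, 10, 9, 11]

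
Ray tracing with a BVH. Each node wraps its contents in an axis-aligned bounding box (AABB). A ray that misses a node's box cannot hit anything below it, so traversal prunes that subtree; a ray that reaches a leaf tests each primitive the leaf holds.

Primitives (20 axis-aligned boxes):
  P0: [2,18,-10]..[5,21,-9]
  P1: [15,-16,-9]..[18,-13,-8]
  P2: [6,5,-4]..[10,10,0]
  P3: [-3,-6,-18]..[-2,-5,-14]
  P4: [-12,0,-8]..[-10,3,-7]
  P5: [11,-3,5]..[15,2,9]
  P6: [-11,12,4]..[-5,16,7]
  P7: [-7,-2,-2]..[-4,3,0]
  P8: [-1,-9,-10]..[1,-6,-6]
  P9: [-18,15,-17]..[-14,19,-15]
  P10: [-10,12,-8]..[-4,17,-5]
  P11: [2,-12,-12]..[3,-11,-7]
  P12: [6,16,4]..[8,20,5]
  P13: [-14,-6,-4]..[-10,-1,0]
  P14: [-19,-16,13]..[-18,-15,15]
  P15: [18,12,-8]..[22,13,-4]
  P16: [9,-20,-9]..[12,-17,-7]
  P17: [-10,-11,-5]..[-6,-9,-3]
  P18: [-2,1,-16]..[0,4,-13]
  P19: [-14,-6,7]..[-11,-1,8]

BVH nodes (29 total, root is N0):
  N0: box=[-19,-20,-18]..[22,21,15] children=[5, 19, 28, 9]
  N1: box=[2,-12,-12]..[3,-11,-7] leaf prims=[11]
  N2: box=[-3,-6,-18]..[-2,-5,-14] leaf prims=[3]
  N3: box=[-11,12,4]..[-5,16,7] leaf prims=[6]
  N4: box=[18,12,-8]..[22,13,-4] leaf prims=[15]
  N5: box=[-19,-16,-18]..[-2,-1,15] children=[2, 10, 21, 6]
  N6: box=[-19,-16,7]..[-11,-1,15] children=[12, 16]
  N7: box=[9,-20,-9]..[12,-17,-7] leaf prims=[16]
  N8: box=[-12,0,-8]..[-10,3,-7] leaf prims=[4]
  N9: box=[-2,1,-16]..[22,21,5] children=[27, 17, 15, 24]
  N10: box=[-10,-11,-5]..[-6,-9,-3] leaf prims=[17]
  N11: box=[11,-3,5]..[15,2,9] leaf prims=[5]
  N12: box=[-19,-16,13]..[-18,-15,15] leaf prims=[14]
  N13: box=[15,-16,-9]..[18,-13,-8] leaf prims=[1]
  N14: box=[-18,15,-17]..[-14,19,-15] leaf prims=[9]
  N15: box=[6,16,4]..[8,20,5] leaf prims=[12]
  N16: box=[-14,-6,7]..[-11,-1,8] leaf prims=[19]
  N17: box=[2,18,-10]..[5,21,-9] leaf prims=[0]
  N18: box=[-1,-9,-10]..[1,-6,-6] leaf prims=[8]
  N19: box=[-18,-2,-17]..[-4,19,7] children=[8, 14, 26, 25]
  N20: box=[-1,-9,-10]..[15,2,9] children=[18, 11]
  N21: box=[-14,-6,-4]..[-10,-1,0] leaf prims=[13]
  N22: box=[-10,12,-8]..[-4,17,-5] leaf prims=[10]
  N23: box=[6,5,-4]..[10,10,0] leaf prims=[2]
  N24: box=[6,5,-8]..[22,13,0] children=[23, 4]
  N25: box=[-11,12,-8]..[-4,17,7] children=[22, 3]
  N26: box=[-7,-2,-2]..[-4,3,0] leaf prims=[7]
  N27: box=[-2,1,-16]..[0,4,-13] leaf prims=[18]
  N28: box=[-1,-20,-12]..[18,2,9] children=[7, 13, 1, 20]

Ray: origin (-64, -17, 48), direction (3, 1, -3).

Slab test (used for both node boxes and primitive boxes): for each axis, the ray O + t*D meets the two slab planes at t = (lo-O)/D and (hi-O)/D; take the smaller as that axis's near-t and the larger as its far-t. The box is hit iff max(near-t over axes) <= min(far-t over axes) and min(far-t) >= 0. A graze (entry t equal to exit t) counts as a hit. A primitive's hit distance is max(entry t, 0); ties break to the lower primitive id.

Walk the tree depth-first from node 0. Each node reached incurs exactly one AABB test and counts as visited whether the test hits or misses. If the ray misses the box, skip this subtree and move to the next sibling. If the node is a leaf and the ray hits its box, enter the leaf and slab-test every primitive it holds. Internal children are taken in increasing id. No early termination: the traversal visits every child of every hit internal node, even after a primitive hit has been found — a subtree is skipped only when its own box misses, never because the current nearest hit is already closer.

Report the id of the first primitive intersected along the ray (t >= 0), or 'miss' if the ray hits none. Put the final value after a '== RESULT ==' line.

Traverse from the root:
N0 x:[15,86/3] y:[-3,38] z:[11,22] -> hit [15,22], descend [5, 9, 19, 28]
  N5 x:[15,62/3] y:[1,16] z:[11,22] -> hit [15,16], descend [2, 6, 10, 21]
    N2 x:[61/3,62/3] y:[11,12] z:[62/3,22] -> miss, prune
    N6 x:[15,53/3] y:[1,16] z:[11,41/3] -> miss, prune
    N10 x:[18,58/3] y:[6,8] z:[17,53/3] -> miss, prune
    N21 x:[50/3,18] y:[11,16] z:[16,52/3] -> miss, prune
  N9 x:[62/3,86/3] y:[18,38] z:[43/3,64/3] -> hit [62/3,64/3], descend [15, 17, 24, 27]
    N15 x:[70/3,24] y:[33,37] z:[43/3,44/3] -> miss, prune
    N17 x:[22,23] y:[35,38] z:[19,58/3] -> miss, prune
    N24 x:[70/3,86/3] y:[22,30] z:[16,56/3] -> miss, prune
    N27 x:[62/3,64/3] y:[18,21] z:[61/3,64/3] -> hit [62/3,21] leaf, test {P18@t=62/3}
  N19 x:[46/3,20] y:[15,36] z:[41/3,65/3] -> hit [46/3,20], descend [8, 14, 25, 26]
    N8 x:[52/3,18] y:[17,20] z:[55/3,56/3] -> miss, prune
    N14 x:[46/3,50/3] y:[32,36] z:[21,65/3] -> miss, prune
    N25 x:[53/3,20] y:[29,34] z:[41/3,56/3] -> miss, prune
    N26 x:[19,20] y:[15,20] z:[16,50/3] -> miss, prune
  N28 x:[21,82/3] y:[-3,19] z:[13,20] -> miss, prune

17 AABB tests over nodes [0, 5, 2, 6, 10, 21, 9, 15, 17, 24, 27, 19, 8, 14, 25, 26, 28]; 1 leaf entered; closest P18.

== RESULT ==
18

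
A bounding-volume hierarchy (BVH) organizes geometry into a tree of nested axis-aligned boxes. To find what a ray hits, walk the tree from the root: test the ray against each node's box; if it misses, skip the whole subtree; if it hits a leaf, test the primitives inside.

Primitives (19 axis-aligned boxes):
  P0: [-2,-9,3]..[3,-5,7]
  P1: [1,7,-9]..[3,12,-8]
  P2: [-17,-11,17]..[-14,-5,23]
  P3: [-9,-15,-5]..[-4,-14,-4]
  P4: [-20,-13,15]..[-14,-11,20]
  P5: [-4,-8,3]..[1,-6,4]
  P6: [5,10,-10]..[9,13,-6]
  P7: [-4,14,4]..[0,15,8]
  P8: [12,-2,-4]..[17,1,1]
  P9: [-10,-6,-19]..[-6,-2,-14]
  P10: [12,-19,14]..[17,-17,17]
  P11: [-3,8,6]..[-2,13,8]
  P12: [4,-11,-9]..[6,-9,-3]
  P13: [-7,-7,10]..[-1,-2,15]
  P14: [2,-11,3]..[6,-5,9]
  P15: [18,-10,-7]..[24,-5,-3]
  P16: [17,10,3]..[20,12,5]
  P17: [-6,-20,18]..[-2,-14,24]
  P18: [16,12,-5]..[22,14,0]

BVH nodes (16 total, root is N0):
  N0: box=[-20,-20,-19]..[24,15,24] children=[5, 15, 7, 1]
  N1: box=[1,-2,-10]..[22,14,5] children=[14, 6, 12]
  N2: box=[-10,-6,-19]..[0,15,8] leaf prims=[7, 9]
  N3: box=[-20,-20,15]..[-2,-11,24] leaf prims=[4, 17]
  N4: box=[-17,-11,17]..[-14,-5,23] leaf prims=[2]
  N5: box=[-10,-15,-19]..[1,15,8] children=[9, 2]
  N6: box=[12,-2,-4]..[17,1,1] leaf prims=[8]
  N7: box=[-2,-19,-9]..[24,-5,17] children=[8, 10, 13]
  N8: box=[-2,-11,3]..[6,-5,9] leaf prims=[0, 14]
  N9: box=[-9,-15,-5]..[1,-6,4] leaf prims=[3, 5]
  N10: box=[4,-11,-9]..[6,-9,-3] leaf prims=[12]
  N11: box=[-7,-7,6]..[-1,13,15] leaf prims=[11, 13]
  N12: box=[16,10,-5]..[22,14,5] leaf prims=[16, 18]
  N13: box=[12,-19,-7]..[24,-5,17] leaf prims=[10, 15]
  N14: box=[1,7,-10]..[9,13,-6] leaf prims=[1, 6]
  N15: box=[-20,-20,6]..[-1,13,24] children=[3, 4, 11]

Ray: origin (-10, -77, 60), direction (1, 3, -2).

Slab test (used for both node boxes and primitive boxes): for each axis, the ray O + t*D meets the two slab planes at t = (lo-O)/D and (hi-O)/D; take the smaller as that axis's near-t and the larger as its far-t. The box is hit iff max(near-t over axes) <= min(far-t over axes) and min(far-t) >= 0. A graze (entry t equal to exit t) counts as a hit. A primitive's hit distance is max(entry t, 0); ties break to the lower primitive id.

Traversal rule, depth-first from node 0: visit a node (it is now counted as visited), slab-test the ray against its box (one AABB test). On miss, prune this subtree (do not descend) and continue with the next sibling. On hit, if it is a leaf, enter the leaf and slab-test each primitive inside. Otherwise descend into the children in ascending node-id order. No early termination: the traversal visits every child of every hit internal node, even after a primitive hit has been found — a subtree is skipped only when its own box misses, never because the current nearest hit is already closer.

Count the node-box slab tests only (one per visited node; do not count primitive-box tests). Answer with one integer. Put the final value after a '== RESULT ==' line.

Traverse from the root:
N0 x:[-10,34] y:[19,92/3] z:[18,79/2] -> hit [19,92/3], descend [1, 5, 7, 15]
  N1 x:[11,32] y:[25,91/3] z:[55/2,35] -> hit [55/2,91/3], descend [6, 12, 14]
    N6 x:[22,27] y:[25,26] z:[59/2,32] -> miss, prune
    N12 x:[26,32] y:[29,91/3] z:[55/2,65/2] -> hit [29,91/3] leaf, test {P16(miss), P18@t=30}
    N14 x:[11,19] y:[28,30] z:[33,35] -> miss, prune
  N5 x:[0,11] y:[62/3,92/3] z:[26,79/2] -> miss, prune
  N7 x:[8,34] y:[58/3,24] z:[43/2,69/2] -> hit [43/2,24], descend [8, 10, 13]
    N8 x:[8,16] y:[22,24] z:[51/2,57/2] -> miss, prune
    N10 x:[14,16] y:[22,68/3] z:[63/2,69/2] -> miss, prune
    N13 x:[22,34] y:[58/3,24] z:[43/2,67/2] -> hit [22,24] leaf, test {P10(miss), P15(miss)}
  N15 x:[-10,9] y:[19,30] z:[18,27] -> miss, prune

Visited [0, 1, 6, 12, 14, 5, 7, 8, 10, 13, 15]. Tests: 11 box, 2 leaf. Nearest: P18.

== RESULT ==
11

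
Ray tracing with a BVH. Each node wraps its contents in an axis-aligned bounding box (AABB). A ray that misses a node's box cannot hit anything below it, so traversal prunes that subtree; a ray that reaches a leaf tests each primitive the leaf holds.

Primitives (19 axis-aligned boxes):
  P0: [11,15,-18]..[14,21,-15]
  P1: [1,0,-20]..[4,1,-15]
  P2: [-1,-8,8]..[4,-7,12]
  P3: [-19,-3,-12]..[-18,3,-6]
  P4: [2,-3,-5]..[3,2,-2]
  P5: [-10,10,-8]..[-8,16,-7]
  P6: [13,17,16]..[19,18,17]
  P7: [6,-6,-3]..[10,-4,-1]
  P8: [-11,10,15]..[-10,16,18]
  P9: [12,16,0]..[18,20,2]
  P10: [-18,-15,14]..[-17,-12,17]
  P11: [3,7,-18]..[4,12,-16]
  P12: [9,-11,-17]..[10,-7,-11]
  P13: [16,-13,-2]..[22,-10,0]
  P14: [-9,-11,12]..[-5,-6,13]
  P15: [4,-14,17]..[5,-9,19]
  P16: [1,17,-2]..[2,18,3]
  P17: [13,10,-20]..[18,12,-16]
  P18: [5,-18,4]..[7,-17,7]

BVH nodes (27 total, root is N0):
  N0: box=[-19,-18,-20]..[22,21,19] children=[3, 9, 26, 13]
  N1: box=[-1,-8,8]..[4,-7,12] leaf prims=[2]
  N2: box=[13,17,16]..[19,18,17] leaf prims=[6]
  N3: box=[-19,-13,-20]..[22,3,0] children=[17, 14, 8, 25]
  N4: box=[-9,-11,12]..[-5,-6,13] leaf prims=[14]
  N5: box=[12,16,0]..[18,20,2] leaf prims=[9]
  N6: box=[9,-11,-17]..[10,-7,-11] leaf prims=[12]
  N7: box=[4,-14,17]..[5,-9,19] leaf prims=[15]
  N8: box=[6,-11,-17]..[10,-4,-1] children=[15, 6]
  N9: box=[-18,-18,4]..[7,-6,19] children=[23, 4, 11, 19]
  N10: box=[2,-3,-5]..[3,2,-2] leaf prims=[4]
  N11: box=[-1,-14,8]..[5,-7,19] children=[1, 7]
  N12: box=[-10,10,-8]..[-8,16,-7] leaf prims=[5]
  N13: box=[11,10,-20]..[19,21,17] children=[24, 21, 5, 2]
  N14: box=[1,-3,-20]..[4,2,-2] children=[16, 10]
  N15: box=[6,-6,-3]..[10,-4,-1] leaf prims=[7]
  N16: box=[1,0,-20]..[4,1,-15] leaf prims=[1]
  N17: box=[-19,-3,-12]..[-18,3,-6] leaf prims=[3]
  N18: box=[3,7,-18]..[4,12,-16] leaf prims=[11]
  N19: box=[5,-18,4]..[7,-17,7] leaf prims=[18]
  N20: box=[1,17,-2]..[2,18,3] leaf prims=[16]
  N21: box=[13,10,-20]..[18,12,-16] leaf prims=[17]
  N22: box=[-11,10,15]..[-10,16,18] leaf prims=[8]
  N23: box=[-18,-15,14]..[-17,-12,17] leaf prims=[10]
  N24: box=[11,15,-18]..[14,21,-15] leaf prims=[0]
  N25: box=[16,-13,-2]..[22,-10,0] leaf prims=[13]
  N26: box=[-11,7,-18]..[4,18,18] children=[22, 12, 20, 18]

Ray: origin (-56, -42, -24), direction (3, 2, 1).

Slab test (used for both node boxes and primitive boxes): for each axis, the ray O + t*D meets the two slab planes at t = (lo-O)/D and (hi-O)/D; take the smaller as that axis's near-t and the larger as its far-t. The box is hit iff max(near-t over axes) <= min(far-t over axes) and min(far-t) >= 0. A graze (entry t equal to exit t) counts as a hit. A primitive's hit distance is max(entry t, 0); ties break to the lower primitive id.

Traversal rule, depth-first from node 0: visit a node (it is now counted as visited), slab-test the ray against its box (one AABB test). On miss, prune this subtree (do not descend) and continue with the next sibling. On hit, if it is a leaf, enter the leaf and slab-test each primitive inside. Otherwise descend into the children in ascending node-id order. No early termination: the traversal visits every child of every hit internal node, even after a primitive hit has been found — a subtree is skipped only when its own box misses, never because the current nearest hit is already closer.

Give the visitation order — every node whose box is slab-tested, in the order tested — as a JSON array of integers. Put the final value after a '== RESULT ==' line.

Walk:
N0 x:[37/3,26] y:[12,63/2] z:[4,43] -> hit [37/3,26], descend [3, 9, 13, 26]
  N3 x:[37/3,26] y:[29/2,45/2] z:[4,24] -> hit [29/2,45/2], descend [8, 14, 17, 25]
    N8 x:[62/3,22] y:[31/2,19] z:[7,23] -> miss, prune
    N14 x:[19,20] y:[39/2,22] z:[4,22] -> hit [39/2,20], descend [10, 16]
      N10 x:[58/3,59/3] y:[39/2,22] z:[19,22] -> hit [39/2,59/3] leaf, test {P4@t=39/2}
      N16 x:[19,20] y:[21,43/2] z:[4,9] -> miss, prune
    N17 x:[37/3,38/3] y:[39/2,45/2] z:[12,18] -> miss, prune
    N25 x:[24,26] y:[29/2,16] z:[22,24] -> miss, prune
  N9 x:[38/3,21] y:[12,18] z:[28,43] -> miss, prune
  N13 x:[67/3,25] y:[26,63/2] z:[4,41] -> miss, prune
  N26 x:[15,20] y:[49/2,30] z:[6,42] -> miss, prune

Visited [0, 3, 8, 14, 10, 16, 17, 25, 9, 13, 26]. Tests: 11 box, 1 leaf. Nearest: P4.

== RESULT ==
[0, 3, 8, 14, 10, 16, 17, 25, 9, 13, 26]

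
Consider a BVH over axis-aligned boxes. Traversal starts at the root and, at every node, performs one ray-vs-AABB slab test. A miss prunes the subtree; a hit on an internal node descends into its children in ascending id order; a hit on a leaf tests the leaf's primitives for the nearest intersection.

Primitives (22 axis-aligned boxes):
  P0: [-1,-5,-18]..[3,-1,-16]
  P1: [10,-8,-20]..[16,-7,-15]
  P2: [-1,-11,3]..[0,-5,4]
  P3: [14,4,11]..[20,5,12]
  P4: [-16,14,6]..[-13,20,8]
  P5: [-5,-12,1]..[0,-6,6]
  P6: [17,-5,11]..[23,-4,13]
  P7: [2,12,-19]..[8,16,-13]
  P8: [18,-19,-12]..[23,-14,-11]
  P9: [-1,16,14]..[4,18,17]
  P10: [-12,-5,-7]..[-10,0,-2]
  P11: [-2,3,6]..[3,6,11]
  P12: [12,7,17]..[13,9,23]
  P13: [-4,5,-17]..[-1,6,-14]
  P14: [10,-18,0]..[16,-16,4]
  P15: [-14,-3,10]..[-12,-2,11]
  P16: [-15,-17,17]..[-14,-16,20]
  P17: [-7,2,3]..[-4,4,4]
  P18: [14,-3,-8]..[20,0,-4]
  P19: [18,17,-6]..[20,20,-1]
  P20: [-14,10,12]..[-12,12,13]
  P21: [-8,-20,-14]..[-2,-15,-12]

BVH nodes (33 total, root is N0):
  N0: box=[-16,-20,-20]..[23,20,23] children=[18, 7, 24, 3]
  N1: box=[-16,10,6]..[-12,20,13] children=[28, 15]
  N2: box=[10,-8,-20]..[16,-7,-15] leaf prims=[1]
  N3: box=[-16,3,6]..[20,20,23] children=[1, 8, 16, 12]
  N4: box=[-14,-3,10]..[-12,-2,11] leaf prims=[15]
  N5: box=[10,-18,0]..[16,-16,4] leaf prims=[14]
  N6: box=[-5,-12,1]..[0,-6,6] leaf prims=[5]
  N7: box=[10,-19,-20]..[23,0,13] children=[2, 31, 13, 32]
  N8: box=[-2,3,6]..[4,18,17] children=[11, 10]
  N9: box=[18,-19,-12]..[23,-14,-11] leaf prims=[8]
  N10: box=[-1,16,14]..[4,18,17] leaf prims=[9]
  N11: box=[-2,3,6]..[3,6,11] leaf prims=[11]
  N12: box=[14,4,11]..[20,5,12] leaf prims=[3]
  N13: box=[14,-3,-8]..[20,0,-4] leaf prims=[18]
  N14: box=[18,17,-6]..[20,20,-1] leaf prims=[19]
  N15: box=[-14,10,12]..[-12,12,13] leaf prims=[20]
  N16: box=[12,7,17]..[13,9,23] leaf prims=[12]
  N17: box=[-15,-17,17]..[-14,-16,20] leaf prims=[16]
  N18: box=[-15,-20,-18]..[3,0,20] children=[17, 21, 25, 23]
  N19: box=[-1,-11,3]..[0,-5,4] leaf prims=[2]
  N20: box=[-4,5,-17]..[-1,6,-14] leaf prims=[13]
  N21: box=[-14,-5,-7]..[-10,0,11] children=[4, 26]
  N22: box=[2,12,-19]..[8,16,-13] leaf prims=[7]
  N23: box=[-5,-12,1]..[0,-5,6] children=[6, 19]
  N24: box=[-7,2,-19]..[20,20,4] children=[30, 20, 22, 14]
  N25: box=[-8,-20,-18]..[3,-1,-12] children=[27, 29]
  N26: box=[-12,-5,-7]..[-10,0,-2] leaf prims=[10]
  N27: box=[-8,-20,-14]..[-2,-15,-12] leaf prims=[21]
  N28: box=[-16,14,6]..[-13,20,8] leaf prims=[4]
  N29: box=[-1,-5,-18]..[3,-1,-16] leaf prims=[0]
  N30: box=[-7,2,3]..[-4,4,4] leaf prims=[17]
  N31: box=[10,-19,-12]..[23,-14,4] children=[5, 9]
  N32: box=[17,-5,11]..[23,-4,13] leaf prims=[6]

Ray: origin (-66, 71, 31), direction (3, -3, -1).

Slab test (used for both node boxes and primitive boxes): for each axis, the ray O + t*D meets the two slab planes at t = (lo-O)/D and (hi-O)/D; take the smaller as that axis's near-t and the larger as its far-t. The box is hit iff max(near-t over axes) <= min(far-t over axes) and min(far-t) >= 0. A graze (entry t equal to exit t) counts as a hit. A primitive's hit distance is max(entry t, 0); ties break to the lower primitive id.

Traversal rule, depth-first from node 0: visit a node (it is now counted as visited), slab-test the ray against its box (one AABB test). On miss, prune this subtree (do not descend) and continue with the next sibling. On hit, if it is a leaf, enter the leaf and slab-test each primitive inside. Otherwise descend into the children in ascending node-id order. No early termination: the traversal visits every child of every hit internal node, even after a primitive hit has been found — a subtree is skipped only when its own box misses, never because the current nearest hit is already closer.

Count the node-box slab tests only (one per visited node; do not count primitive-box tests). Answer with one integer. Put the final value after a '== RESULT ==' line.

Walk:
N0 x:[50/3,89/3] y:[17,91/3] z:[8,51] -> hit [17,89/3], descend [3, 7, 18, 24]
  N3 x:[50/3,86/3] y:[17,68/3] z:[8,25] -> hit [17,68/3], descend [1, 8, 12, 16]
    N1 x:[50/3,18] y:[17,61/3] z:[18,25] -> hit [18,18], descend [15, 28]
      N15 x:[52/3,18] y:[59/3,61/3] z:[18,19] -> miss, prune
      N28 x:[50/3,53/3] y:[17,19] z:[23,25] -> miss, prune
    N8 x:[64/3,70/3] y:[53/3,68/3] z:[14,25] -> hit [64/3,68/3], descend [10, 11]
      N10 x:[65/3,70/3] y:[53/3,55/3] z:[14,17] -> miss, prune
      N11 x:[64/3,23] y:[65/3,68/3] z:[20,25] -> hit [65/3,68/3] leaf, test {P11@t=65/3}
    N12 x:[80/3,86/3] y:[22,67/3] z:[19,20] -> miss, prune
    N16 x:[26,79/3] y:[62/3,64/3] z:[8,14] -> miss, prune
  N7 x:[76/3,89/3] y:[71/3,30] z:[18,51] -> hit [76/3,89/3], descend [2, 13, 31, 32]
    N2 x:[76/3,82/3] y:[26,79/3] z:[46,51] -> miss, prune
    N13 x:[80/3,86/3] y:[71/3,74/3] z:[35,39] -> miss, prune
    N31 x:[76/3,89/3] y:[85/3,30] z:[27,43] -> hit [85/3,89/3], descend [5, 9]
      N5 x:[76/3,82/3] y:[29,89/3] z:[27,31] -> miss, prune
      N9 x:[28,89/3] y:[85/3,30] z:[42,43] -> miss, prune
    N32 x:[83/3,89/3] y:[25,76/3] z:[18,20] -> miss, prune
  N18 x:[17,23] y:[71/3,91/3] z:[11,49] -> miss, prune
  N24 x:[59/3,86/3] y:[17,23] z:[27,50] -> miss, prune

19 AABB tests over nodes [0, 3, 1, 15, 28, 8, 10, 11, 12, 16, 7, 2, 13, 31, 5, 9, 32, 18, 24]; 1 leaf entered; closest P11.

== RESULT ==
19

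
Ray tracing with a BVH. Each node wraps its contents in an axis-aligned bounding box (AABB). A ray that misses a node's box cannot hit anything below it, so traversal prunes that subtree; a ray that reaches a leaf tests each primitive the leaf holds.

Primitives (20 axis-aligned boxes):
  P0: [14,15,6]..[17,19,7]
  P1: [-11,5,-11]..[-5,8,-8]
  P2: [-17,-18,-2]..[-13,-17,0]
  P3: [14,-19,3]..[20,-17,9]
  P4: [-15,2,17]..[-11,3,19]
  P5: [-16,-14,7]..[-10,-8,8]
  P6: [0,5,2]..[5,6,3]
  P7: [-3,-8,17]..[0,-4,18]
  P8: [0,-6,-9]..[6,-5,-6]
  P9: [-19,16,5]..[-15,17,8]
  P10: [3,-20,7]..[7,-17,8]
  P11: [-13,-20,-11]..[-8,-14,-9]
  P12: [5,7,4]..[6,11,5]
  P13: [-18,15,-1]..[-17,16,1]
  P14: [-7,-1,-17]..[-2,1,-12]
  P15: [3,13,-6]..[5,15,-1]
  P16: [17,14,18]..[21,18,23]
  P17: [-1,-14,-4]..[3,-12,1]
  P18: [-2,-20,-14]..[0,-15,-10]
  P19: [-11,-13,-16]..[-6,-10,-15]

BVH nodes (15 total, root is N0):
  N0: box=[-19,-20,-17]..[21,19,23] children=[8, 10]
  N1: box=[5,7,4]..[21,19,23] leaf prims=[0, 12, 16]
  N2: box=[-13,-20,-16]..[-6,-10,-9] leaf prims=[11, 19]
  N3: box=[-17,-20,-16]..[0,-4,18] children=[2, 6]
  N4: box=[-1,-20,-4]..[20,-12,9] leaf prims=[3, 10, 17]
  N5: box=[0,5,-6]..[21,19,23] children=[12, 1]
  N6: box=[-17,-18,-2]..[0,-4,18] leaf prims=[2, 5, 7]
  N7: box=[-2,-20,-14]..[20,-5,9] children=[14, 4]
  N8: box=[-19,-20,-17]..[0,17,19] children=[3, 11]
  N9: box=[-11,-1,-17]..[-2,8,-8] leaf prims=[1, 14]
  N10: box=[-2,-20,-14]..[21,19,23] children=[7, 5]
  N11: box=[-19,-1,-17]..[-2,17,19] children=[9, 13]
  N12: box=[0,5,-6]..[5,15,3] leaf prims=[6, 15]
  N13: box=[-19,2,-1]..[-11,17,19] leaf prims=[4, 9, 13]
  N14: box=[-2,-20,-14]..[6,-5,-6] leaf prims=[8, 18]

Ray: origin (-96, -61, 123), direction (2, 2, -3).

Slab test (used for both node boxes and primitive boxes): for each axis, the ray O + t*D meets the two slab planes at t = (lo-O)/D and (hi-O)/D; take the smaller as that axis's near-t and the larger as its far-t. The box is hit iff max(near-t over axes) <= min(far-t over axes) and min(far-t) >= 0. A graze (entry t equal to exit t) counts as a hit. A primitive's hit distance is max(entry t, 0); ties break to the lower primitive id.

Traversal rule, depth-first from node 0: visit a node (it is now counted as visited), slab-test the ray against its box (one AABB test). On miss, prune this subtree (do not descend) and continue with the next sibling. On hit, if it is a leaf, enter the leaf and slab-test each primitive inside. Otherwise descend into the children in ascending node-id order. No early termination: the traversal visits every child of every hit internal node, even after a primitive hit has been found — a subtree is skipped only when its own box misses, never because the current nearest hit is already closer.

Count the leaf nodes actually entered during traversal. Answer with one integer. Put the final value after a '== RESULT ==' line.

Walk:
N0 x:[77/2,117/2] y:[41/2,40] z:[100/3,140/3] -> hit [77/2,40], descend [8, 10]
  N8 x:[77/2,48] y:[41/2,39] z:[104/3,140/3] -> hit [77/2,39], descend [3, 11]
    N3 x:[79/2,48] y:[41/2,57/2] z:[35,139/3] -> miss, prune
    N11 x:[77/2,47] y:[30,39] z:[104/3,140/3] -> hit [77/2,39], descend [9, 13]
      N9 x:[85/2,47] y:[30,69/2] z:[131/3,140/3] -> miss, prune
      N13 x:[77/2,85/2] y:[63/2,39] z:[104/3,124/3] -> hit [77/2,39] leaf, test {P4(miss), P9@t=77/2, P13(miss)}
  N10 x:[47,117/2] y:[41/2,40] z:[100/3,137/3] -> miss, prune

Summary -> nodes [0, 8, 3, 11, 9, 13, 10]; box-tests=7; leaf-entries=1; first=P9

== RESULT ==
1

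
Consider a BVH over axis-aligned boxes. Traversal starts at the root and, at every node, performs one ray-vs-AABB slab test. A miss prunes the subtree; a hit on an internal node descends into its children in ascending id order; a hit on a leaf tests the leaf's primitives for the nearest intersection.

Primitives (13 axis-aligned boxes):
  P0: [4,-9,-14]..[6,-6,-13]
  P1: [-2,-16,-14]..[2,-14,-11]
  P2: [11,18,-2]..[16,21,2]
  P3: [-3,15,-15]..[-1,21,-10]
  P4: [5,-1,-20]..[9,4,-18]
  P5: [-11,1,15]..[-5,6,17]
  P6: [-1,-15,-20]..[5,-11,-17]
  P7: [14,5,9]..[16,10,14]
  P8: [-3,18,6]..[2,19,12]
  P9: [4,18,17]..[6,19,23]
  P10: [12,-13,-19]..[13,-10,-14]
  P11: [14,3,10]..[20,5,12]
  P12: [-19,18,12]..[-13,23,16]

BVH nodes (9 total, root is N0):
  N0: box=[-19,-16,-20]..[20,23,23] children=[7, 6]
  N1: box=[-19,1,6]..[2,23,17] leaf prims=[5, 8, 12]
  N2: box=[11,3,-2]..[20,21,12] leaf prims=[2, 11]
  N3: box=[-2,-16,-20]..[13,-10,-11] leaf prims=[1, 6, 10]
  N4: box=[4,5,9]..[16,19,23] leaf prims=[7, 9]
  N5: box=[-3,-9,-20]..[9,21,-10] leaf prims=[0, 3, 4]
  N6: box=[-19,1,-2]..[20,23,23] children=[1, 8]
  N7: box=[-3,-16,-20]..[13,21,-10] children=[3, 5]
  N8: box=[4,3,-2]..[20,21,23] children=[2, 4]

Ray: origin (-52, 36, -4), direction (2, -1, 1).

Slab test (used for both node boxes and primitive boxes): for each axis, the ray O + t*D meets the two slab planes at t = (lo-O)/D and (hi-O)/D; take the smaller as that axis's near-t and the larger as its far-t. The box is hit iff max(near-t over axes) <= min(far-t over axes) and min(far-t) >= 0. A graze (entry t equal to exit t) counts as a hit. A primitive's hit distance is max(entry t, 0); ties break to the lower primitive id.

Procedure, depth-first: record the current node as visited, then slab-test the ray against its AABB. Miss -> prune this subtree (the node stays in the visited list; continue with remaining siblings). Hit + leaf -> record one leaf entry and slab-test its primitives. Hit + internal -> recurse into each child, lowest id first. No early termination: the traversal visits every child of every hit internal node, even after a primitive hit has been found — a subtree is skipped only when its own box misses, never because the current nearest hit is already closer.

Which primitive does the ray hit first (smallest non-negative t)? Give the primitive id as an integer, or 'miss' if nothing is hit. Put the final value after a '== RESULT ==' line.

Trace the traversal:
N0 x:[33/2,36] y:[13,52] z:[-16,27] -> hit [33/2,27], descend [6, 7]
  N6 x:[33/2,36] y:[13,35] z:[2,27] -> hit [33/2,27], descend [1, 8]
    N1 x:[33/2,27] y:[13,35] z:[10,21] -> hit [33/2,21] leaf, test {P5(miss), P8(miss), P12@t=33/2}
    N8 x:[28,36] y:[15,33] z:[2,27] -> miss, prune
  N7 x:[49/2,65/2] y:[15,52] z:[-16,-6] -> miss, prune

Summary -> nodes [0, 6, 1, 8, 7]; box-tests=5; leaf-entries=1; first=P12

== RESULT ==
12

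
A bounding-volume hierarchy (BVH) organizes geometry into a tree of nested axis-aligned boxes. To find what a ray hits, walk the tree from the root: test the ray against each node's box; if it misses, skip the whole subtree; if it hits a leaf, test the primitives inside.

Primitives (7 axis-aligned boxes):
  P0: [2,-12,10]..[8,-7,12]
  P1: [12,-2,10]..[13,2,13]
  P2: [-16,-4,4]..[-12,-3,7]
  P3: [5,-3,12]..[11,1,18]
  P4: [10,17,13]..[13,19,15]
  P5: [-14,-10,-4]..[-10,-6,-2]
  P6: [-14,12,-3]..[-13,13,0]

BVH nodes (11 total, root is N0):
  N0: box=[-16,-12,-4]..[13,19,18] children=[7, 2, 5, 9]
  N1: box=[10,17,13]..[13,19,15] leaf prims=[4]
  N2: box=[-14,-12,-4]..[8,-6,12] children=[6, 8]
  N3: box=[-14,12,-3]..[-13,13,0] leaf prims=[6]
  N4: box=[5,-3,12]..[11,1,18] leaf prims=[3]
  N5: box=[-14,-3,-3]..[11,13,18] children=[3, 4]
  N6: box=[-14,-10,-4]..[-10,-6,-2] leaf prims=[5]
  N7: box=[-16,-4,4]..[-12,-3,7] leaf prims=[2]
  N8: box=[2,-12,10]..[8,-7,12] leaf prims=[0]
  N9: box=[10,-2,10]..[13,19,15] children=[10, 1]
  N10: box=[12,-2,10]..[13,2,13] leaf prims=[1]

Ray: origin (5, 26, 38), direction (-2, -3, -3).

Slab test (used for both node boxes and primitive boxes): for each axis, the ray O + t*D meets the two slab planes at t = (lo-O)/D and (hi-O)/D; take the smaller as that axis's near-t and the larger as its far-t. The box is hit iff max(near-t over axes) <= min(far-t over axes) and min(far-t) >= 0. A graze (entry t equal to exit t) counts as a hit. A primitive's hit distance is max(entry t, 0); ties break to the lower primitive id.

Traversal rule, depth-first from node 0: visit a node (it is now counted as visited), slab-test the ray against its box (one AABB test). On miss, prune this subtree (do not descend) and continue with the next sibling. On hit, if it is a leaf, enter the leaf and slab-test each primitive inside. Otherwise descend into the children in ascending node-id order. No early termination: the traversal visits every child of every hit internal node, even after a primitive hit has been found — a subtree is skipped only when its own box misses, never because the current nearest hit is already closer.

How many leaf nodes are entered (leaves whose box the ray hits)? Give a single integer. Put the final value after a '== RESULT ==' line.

Traverse from the root:
N0 x:[-4,21/2] y:[7/3,38/3] z:[20/3,14] -> hit [20/3,21/2], descend [2, 5, 7, 9]
  N2 x:[-3/2,19/2] y:[32/3,38/3] z:[26/3,14] -> miss, prune
  N5 x:[-3,19/2] y:[13/3,29/3] z:[20/3,41/3] -> hit [20/3,19/2], descend [3, 4]
    N3 x:[9,19/2] y:[13/3,14/3] z:[38/3,41/3] -> miss, prune
    N4 x:[-3,0] y:[25/3,29/3] z:[20/3,26/3] -> miss, prune
  N7 x:[17/2,21/2] y:[29/3,10] z:[31/3,34/3] -> miss, prune
  N9 x:[-4,-5/2] y:[7/3,28/3] z:[23/3,28/3] -> miss, prune

Summary -> nodes [0, 2, 5, 3, 4, 7, 9]; box-tests=7; leaf-entries=0; first=miss

== RESULT ==
0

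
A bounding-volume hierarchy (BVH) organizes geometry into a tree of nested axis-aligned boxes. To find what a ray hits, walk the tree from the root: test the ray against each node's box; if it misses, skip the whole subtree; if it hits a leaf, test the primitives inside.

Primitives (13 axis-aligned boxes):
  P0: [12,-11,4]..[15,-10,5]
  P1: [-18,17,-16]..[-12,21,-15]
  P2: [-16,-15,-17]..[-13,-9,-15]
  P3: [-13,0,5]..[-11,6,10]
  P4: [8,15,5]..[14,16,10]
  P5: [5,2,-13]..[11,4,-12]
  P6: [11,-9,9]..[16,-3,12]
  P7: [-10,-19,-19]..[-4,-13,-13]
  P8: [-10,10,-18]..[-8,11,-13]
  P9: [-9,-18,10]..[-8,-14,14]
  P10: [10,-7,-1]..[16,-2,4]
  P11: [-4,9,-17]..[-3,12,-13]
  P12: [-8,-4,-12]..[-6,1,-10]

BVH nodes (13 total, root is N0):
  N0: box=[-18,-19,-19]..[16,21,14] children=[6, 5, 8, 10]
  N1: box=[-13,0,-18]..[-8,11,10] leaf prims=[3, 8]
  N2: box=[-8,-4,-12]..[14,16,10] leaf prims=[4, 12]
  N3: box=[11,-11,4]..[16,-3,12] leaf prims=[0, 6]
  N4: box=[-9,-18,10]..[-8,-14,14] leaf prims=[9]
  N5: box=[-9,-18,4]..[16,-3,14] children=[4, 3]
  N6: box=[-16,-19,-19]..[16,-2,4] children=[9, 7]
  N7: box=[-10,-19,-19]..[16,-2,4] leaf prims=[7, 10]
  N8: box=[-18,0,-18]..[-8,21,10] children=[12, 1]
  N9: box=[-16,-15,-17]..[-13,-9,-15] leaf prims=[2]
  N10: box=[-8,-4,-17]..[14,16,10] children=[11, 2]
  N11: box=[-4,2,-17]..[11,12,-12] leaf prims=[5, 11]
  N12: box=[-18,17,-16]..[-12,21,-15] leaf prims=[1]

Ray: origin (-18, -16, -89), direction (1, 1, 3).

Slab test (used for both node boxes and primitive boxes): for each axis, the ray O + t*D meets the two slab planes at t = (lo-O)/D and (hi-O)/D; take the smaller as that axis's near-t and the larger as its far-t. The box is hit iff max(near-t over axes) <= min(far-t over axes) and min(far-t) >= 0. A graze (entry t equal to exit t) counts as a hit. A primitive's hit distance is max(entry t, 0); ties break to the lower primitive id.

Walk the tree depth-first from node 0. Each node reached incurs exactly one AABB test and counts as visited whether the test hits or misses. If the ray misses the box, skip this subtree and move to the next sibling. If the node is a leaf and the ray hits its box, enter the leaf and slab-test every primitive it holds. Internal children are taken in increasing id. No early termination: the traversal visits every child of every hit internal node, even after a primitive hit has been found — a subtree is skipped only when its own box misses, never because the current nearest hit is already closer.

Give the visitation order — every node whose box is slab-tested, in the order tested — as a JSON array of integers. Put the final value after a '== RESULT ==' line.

Walk:
N0 x:[0,34] y:[-3,37] z:[70/3,103/3] -> hit [70/3,34], descend [5, 6, 8, 10]
  N5 x:[9,34] y:[-2,13] z:[31,103/3] -> miss, prune
  N6 x:[2,34] y:[-3,14] z:[70/3,31] -> miss, prune
  N8 x:[0,10] y:[16,37] z:[71/3,33] -> miss, prune
  N10 x:[10,32] y:[12,32] z:[24,33] -> hit [24,32], descend [2, 11]
    N2 x:[10,32] y:[12,32] z:[77/3,33] -> hit [77/3,32] leaf, test {P4@t=94/3, P12(miss)}
    N11 x:[14,29] y:[18,28] z:[24,77/3] -> hit [24,77/3] leaf, test {P5(miss), P11(miss)}

Visited [0, 5, 6, 8, 10, 2, 11]. Tests: 7 box, 2 leaf. Nearest: P4.

== RESULT ==
[0, 5, 6, 8, 10, 2, 11]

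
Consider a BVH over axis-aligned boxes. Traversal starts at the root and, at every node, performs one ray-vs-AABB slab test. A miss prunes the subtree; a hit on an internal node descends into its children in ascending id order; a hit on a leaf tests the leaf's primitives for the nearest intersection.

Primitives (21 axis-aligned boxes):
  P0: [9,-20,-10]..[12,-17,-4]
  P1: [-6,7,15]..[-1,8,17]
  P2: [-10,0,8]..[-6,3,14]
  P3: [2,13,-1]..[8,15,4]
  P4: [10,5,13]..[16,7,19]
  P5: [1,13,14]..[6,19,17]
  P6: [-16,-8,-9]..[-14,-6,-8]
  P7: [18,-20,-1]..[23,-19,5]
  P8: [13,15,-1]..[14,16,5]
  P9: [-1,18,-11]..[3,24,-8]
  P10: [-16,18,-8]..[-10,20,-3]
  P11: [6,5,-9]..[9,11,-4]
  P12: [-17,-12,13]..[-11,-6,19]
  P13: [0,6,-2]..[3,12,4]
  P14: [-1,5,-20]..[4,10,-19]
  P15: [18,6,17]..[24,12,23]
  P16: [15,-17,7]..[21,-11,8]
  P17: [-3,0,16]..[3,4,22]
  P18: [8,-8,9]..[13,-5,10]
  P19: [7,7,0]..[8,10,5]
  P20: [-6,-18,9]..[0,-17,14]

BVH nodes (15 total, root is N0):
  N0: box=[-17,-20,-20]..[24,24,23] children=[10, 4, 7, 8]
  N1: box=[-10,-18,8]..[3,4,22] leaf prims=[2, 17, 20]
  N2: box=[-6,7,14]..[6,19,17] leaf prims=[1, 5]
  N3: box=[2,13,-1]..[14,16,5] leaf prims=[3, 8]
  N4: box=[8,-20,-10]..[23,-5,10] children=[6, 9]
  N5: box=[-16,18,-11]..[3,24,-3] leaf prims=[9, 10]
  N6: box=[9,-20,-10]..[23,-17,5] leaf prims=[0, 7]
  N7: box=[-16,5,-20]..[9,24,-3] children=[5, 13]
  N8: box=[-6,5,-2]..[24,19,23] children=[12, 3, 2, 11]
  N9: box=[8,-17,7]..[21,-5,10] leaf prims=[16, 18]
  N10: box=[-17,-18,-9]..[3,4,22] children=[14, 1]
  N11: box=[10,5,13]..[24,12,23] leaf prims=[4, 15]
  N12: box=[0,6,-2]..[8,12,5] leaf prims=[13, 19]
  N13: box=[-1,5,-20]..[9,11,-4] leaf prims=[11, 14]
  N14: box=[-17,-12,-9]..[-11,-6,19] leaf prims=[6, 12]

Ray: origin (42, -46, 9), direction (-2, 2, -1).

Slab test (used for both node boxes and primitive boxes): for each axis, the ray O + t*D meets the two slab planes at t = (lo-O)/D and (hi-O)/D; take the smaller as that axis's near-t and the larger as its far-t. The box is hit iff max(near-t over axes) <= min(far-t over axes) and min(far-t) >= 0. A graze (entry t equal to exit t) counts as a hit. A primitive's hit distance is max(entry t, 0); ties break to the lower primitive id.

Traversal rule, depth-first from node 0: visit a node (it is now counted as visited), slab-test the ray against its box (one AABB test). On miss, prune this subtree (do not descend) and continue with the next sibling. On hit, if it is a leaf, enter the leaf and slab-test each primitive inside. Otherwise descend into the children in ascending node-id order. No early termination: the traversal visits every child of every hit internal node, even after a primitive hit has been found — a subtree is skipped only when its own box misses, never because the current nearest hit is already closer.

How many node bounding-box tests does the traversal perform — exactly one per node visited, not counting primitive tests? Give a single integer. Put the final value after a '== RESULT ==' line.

Traverse from the root:
N0 x:[9,59/2] y:[13,35] z:[-14,29] -> hit [13,29], descend [4, 7, 8, 10]
  N4 x:[19/2,17] y:[13,41/2] z:[-1,19] -> hit [13,17], descend [6, 9]
    N6 x:[19/2,33/2] y:[13,29/2] z:[4,19] -> hit [13,29/2] leaf, test {P0(miss), P7(miss)}
    N9 x:[21/2,17] y:[29/2,41/2] z:[-1,2] -> miss, prune
  N7 x:[33/2,29] y:[51/2,35] z:[12,29] -> hit [51/2,29], descend [5, 13]
    N5 x:[39/2,29] y:[32,35] z:[12,20] -> miss, prune
    N13 x:[33/2,43/2] y:[51/2,57/2] z:[13,29] -> miss, prune
  N8 x:[9,24] y:[51/2,65/2] z:[-14,11] -> miss, prune
  N10 x:[39/2,59/2] y:[14,25] z:[-13,18] -> miss, prune

9 AABB tests over nodes [0, 4, 6, 9, 7, 5, 13, 8, 10]; 1 leaf entered; closest miss.

== RESULT ==
9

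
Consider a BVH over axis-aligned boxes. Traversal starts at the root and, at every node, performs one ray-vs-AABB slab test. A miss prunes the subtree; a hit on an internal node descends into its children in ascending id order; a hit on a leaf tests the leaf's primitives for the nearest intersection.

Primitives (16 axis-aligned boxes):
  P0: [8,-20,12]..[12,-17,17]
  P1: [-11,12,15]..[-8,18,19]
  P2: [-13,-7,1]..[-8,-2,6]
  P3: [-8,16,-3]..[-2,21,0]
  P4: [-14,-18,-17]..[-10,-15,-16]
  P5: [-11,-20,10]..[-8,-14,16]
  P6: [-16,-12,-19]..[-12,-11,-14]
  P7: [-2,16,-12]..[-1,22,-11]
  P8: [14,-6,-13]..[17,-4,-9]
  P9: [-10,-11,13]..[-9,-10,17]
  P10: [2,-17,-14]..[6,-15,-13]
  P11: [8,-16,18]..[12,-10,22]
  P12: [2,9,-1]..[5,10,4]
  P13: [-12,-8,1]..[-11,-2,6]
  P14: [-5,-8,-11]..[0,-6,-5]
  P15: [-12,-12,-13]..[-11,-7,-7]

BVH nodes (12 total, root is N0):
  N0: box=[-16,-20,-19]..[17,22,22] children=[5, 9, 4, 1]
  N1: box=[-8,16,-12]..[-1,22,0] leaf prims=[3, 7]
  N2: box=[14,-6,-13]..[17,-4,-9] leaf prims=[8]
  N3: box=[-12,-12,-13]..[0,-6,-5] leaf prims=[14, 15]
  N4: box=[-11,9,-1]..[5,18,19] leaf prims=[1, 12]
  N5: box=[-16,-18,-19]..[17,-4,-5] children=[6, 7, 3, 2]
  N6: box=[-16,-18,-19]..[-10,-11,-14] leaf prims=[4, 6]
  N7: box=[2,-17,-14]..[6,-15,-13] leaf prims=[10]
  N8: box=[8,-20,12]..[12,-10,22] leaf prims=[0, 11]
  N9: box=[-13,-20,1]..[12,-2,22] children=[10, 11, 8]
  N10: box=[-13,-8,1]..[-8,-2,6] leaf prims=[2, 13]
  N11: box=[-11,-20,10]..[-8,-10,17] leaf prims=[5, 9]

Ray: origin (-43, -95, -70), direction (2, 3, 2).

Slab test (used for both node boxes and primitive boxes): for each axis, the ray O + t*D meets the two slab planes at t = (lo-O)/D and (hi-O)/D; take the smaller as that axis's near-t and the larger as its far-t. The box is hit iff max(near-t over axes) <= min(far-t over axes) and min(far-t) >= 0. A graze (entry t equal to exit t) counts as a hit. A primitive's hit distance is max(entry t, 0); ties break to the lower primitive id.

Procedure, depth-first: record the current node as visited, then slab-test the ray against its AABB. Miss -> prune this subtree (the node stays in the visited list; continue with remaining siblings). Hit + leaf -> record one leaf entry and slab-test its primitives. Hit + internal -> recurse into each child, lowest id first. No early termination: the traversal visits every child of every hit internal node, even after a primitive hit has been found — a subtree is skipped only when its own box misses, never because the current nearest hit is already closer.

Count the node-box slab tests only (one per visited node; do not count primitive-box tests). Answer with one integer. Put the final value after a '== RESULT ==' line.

Walk:
N0 x:[27/2,30] y:[25,39] z:[51/2,46] -> hit [51/2,30], descend [1, 4, 5, 9]
  N1 x:[35/2,21] y:[37,39] z:[29,35] -> miss, prune
  N4 x:[16,24] y:[104/3,113/3] z:[69/2,89/2] -> miss, prune
  N5 x:[27/2,30] y:[77/3,91/3] z:[51/2,65/2] -> hit [77/3,30], descend [2, 3, 6, 7]
    N2 x:[57/2,30] y:[89/3,91/3] z:[57/2,61/2] -> hit [89/3,30] leaf, test {P8@t=89/3}
    N3 x:[31/2,43/2] y:[83/3,89/3] z:[57/2,65/2] -> miss, prune
    N6 x:[27/2,33/2] y:[77/3,28] z:[51/2,28] -> miss, prune
    N7 x:[45/2,49/2] y:[26,80/3] z:[28,57/2] -> miss, prune
  N9 x:[15,55/2] y:[25,31] z:[71/2,46] -> miss, prune

Summary -> nodes [0, 1, 4, 5, 2, 3, 6, 7, 9]; box-tests=9; leaf-entries=1; first=P8

== RESULT ==
9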